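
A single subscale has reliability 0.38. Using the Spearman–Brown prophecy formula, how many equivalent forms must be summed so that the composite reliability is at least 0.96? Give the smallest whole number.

k ≥ ρ*(1−ρ₁)/(ρ₁(1−ρ*)) = 0.96·0.62 / (0.38·0.04) = 39.158.
Smallest integer k = 40.

40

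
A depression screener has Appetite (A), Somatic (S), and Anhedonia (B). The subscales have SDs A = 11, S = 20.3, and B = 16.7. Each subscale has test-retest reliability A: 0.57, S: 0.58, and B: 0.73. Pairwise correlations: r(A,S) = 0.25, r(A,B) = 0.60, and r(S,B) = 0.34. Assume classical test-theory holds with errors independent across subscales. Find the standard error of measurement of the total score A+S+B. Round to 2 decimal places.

17.33

Var(total) = 811.98 + 562.617 = 1374.6.
True-score variance = 511.572 + 562.617 = 1074.19, so reliability = 0.7815.
Error variance = 1374.6 − 1074.19 = 300.408; SEM = √300.408 = 17.33.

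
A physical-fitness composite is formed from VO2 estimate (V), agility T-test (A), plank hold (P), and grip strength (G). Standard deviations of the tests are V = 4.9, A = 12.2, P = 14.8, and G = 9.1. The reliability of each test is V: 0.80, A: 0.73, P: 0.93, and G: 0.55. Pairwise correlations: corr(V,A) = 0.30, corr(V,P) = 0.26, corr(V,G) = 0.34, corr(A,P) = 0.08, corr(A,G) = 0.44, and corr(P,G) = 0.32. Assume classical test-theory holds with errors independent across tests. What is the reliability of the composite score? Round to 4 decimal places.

0.8767

Var(V+A+P+G) = 4.9² + 12.2² + 14.8² + 9.1² + 2·[4.9·12.2·0.30 + 4.9·14.8·0.26 + 4.9·9.1·0.34 + 12.2·14.8·0.08 + 12.2·9.1·0.44 + 14.8·9.1·0.32] = 474.7 + 316.682 = 791.382.
Under uncorrelated errors the observed covariances equal the true-score covariances, so only the own-variance terms attenuate.
True-score variance = [4.9²·0.80 + 12.2²·0.73 + 14.8²·0.93 + 9.1²·0.55] + 316.682 = 377.114 + 316.682 = 693.796.
Reliability = 693.796 / 791.382 = 0.8767.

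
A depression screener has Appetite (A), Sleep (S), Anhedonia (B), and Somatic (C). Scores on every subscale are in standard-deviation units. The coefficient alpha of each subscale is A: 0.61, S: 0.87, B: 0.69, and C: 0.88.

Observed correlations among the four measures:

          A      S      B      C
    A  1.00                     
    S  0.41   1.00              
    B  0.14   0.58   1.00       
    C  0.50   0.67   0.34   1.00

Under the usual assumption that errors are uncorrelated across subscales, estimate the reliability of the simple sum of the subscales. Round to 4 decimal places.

Var(A+S+B+C) = 4 + 2·[0.41 + 0.14 + 0.50 + 0.58 + 0.67 + 0.34] = 4 + 5.28 = 9.28.
Because errors are independent across components, Cov(Tᵢ,Tⱼ) = Cov(Xᵢ,Xⱼ); the off-diagonal part of the true-score variance is the same as above.
True-score variance = [0.61 + 0.87 + 0.69 + 0.88] + 5.28 = 3.05 + 5.28 = 8.33.
Reliability = 8.33 / 9.28 = 0.8976.

0.8976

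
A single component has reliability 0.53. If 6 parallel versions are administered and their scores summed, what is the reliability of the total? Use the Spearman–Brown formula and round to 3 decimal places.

ρ_k = kρ / (1 + (k−1)ρ) = 6·0.53 / (1 + 5·0.53) = 3.180 / 3.650 = 0.871.

0.871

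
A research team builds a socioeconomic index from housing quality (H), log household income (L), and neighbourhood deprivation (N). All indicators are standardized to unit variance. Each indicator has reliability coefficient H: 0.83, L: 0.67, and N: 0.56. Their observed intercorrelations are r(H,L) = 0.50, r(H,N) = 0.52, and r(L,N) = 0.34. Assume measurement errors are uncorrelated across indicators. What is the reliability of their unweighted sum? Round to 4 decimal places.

0.8357

Var(H+L+N) = 3 + 2·[0.50 + 0.52 + 0.34] = 3 + 2.72 = 5.72.
Under uncorrelated errors the observed covariances equal the true-score covariances, so only the own-variance terms attenuate.
True-score variance = [0.83 + 0.67 + 0.56] + 2.72 = 2.06 + 2.72 = 4.78.
Reliability = 4.78 / 5.72 = 0.8357.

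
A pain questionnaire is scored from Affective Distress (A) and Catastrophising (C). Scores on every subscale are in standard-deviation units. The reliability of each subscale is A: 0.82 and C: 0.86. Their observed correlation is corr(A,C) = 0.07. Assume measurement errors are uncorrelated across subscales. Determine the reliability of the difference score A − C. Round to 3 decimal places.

Var(A−C) = 1 + 1 − 2·0.07 = 2 − 0.14 = 1.86.
With uncorrelated errors the cross-covariances are all true-score covariance, so they carry over unchanged; only the diagonal terms shrink to ρᵢσᵢ².
True-score variance = [0.82 + 0.86] − 0.14 = 1.68 − 0.14 = 1.54.
Reliability = 1.54 / 1.86 = 0.828.

0.828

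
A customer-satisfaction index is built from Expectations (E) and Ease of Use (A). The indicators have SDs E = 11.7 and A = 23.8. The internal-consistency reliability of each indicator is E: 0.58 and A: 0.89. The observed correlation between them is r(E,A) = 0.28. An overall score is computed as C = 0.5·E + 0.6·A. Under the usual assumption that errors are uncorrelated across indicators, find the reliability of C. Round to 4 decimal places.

Var(C) = 0.5²·11.7² + 0.6²·23.8² + 2·[0.3·11.7·23.8·0.28] = 238.141 + 46.7813 = 284.922.
Because errors are independent across components, Cov(Tᵢ,Tⱼ) = Cov(Xᵢ,Xⱼ); the off-diagonal part of the true-score variance is the same as above.
True-score variance = [0.5²·11.7²·0.58 + 0.6²·23.8²·0.89] + 46.7813 = 201.336 + 46.7813 = 248.118.
Reliability = 248.118 / 284.922 = 0.8708.

0.8708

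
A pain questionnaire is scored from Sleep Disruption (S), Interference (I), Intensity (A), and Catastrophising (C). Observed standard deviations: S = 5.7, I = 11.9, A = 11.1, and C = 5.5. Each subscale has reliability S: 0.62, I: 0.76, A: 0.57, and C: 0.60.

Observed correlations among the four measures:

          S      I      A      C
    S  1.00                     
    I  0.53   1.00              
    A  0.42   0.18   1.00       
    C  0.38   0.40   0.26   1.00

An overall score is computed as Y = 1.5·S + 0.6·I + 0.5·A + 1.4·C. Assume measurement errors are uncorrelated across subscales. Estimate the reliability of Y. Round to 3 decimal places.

0.829

Var(Y) = 1.5²·5.7² + 0.6²·11.9² + 0.5²·11.1² + 1.4²·5.5² + 2·[0.9·5.7·11.9·0.53 + 0.75·5.7·11.1·0.42 + 2.1·5.7·5.5·0.38 + 0.3·11.9·11.1·0.18 + 0.84·11.9·5.5·0.40 + 0.7·11.1·5.5·0.26] = 214.175 + 235.075 = 449.249.
Under uncorrelated errors the observed covariances equal the true-score covariances, so only the own-variance terms attenuate.
True-score variance = [1.5²·5.7²·0.62 + 0.6²·11.9²·0.76 + 0.5²·11.1²·0.57 + 1.4²·5.5²·0.60] + 235.075 = 137.199 + 235.075 = 372.274.
Reliability = 372.274 / 449.249 = 0.829.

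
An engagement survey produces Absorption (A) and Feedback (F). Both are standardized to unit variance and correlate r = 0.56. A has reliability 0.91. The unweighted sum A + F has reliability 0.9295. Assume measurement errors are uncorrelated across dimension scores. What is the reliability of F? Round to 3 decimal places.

0.870

Var(A+F) = 2 + 2·0.56 = 3.120.
True-score variance = ρ_A + ρ_F + 2·0.56, so 0.9295 = (0.91 + ρ_F + 1.12) / 3.120.
ρ_F = 0.9295·3.120 − 0.91 − 1.12 = 0.870.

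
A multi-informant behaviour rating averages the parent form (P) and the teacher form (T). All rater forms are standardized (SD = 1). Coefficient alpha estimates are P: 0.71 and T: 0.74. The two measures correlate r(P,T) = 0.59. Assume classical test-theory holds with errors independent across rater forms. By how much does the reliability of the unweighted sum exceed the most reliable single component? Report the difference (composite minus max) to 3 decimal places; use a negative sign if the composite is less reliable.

0.087

Var(sum) = 2 + 1.18 = 3.18; true-score variance = 1.45 + 1.18 = 2.63; composite reliability = 0.8270.
Max component reliability = 0.7400.
Difference = 0.8270 − 0.7400 = 0.087.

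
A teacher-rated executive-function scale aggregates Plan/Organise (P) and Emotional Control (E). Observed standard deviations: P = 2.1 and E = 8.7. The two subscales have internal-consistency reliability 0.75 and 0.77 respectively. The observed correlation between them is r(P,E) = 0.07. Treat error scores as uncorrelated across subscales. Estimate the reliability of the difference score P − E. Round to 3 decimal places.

0.761

Var(P−E) = 2.1² + 8.7² − 2·2.1·8.7·0.07 = 80.1 − 2.5578 = 77.5422.
Because errors are independent across components, Cov(Tᵢ,Tⱼ) = Cov(Xᵢ,Xⱼ); the off-diagonal part of the true-score variance is the same as above.
True-score variance = [2.1²·0.75 + 8.7²·0.77] − 2.5578 = 61.5888 − 2.5578 = 59.031.
Reliability = 59.031 / 77.5422 = 0.761.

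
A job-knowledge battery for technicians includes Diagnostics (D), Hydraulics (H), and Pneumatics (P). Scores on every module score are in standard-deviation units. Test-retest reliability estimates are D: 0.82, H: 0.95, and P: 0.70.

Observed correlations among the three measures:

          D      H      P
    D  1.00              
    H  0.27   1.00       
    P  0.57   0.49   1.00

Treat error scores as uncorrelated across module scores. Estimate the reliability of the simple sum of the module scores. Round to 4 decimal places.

0.9064

Var(D+H+P) = 3 + 2·[0.27 + 0.57 + 0.49] = 3 + 2.66 = 5.66.
Under uncorrelated errors the observed covariances equal the true-score covariances, so only the own-variance terms attenuate.
True-score variance = [0.82 + 0.95 + 0.70] + 2.66 = 2.47 + 2.66 = 5.13.
Reliability = 5.13 / 5.66 = 0.9064.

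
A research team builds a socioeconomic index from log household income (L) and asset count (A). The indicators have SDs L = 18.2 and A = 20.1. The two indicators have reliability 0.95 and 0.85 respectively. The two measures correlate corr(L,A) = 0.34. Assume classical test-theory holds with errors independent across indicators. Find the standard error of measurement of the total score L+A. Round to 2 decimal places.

Var(total) = 735.25 + 248.758 = 984.008.
True-score variance = 658.086 + 248.758 = 906.844, so reliability = 0.9216.
Error variance = 984.008 − 906.844 = 77.1635; SEM = √77.1635 = 8.78.

8.78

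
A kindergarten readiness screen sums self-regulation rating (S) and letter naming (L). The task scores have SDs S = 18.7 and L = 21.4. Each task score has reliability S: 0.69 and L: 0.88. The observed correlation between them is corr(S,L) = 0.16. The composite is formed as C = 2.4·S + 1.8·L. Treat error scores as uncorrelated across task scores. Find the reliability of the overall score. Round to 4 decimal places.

0.8019

Var(C) = 2.4²·18.7² + 1.8²·21.4² + 2·[4.32·18.7·21.4·0.16] = 3498 + 553.209 = 4051.21.
Because errors are independent across components, Cov(Tᵢ,Tⱼ) = Cov(Xᵢ,Xⱼ); the off-diagonal part of the true-score variance is the same as above.
True-score variance = [2.4²·18.7²·0.69 + 1.8²·21.4²·0.88] + 553.209 = 2695.54 + 553.209 = 3248.75.
Reliability = 3248.75 / 4051.21 = 0.8019.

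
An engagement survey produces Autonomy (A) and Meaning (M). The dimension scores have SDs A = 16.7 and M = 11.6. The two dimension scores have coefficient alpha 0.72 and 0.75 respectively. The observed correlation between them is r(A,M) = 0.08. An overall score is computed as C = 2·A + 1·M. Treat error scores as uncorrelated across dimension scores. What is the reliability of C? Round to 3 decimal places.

0.736

Var(C) = 2²·16.7² + 11.6² + 2·[2·16.7·11.6·0.08] = 1250.12 + 61.9904 = 1312.11.
Because errors are independent across components, Cov(Tᵢ,Tⱼ) = Cov(Xᵢ,Xⱼ); the off-diagonal part of the true-score variance is the same as above.
True-score variance = [2²·16.7²·0.72 + 11.6²·0.75] + 61.9904 = 904.123 + 61.9904 = 966.114.
Reliability = 966.114 / 1312.11 = 0.736.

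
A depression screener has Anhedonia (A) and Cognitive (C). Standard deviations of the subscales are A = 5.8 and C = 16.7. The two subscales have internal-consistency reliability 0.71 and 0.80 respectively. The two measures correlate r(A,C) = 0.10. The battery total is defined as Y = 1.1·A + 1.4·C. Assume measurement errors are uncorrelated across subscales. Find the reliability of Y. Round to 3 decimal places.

0.804

Var(Y) = 1.1²·5.8² + 1.4²·16.7² + 2·[1.54·5.8·16.7·0.10] = 587.329 + 29.8329 = 617.162.
With uncorrelated errors the cross-covariances are all true-score covariance, so they carry over unchanged; only the diagonal terms shrink to ρᵢσᵢ².
True-score variance = [1.1²·5.8²·0.71 + 1.4²·16.7²·0.80] + 29.8329 = 466.2 + 29.8329 = 496.033.
Reliability = 496.033 / 617.162 = 0.804.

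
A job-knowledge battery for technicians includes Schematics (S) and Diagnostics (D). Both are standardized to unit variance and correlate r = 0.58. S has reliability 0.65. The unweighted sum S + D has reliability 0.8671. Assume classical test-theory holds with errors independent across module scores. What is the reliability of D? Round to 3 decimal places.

0.930

Var(S+D) = 2 + 2·0.58 = 3.160.
True-score variance = ρ_S + ρ_D + 2·0.58, so 0.8671 = (0.65 + ρ_D + 1.16) / 3.160.
ρ_D = 0.8671·3.160 − 0.65 − 1.16 = 0.930.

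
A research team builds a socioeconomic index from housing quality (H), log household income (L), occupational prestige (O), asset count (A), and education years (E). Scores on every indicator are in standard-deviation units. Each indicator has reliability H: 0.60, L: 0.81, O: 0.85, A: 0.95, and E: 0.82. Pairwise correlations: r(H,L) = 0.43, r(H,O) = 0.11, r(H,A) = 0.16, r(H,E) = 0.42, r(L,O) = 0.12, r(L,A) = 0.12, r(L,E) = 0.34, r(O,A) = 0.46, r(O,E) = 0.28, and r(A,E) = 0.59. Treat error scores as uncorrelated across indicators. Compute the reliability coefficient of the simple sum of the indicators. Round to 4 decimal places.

Var(H+L+O+A+E) = 5 + 2·[0.43 + 0.11 + 0.16 + 0.42 + 0.12 + 0.12 + 0.34 + 0.46 + 0.28 + 0.59] = 5 + 6.06 = 11.06.
Because errors are independent across components, Cov(Tᵢ,Tⱼ) = Cov(Xᵢ,Xⱼ); the off-diagonal part of the true-score variance is the same as above.
True-score variance = [0.60 + 0.81 + 0.85 + 0.95 + 0.82] + 6.06 = 4.03 + 6.06 = 10.09.
Reliability = 10.09 / 11.06 = 0.9123.

0.9123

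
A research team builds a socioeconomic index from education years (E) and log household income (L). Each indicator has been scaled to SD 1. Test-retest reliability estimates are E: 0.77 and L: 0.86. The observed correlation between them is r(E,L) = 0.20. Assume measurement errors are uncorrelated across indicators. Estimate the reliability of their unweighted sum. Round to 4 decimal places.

Var(E+L) = 2 + 2·[0.20] = 2 + 0.4 = 2.4.
Because errors are independent across components, Cov(Tᵢ,Tⱼ) = Cov(Xᵢ,Xⱼ); the off-diagonal part of the true-score variance is the same as above.
True-score variance = [0.77 + 0.86] + 0.4 = 1.63 + 0.4 = 2.03.
Reliability = 2.03 / 2.4 = 0.8458.

0.8458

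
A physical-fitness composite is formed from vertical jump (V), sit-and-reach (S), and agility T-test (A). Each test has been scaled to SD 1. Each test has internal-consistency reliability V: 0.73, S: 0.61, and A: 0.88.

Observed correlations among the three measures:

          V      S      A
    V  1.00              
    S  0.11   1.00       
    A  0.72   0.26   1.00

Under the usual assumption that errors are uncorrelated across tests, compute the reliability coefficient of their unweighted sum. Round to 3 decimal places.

0.849

Var(V+S+A) = 3 + 2·[0.11 + 0.72 + 0.26] = 3 + 2.18 = 5.18.
Under uncorrelated errors the observed covariances equal the true-score covariances, so only the own-variance terms attenuate.
True-score variance = [0.73 + 0.61 + 0.88] + 2.18 = 2.22 + 2.18 = 4.4.
Reliability = 4.4 / 5.18 = 0.849.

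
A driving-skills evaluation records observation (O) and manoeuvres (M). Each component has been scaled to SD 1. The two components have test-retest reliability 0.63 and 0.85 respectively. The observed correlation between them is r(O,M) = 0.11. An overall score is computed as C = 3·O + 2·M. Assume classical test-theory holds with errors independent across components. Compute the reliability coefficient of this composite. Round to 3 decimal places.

Var(C) = 3² + 2² + 2·[6·0.11] = 13 + 1.32 = 14.32.
Because errors are independent across components, Cov(Tᵢ,Tⱼ) = Cov(Xᵢ,Xⱼ); the off-diagonal part of the true-score variance is the same as above.
True-score variance = [3²·0.63 + 2²·0.85] + 1.32 = 9.07 + 1.32 = 10.39.
Reliability = 10.39 / 14.32 = 0.726.

0.726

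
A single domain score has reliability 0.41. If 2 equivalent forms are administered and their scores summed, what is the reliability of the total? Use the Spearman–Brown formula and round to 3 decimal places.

0.582

ρ_k = kρ / (1 + (k−1)ρ) = 2·0.41 / (1 + 1·0.41) = 0.820 / 1.410 = 0.582.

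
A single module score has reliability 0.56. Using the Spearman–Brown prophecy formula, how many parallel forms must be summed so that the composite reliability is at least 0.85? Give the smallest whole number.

5

k ≥ ρ*(1−ρ₁)/(ρ₁(1−ρ*)) = 0.85·0.44 / (0.56·0.15) = 4.452.
Smallest integer k = 5.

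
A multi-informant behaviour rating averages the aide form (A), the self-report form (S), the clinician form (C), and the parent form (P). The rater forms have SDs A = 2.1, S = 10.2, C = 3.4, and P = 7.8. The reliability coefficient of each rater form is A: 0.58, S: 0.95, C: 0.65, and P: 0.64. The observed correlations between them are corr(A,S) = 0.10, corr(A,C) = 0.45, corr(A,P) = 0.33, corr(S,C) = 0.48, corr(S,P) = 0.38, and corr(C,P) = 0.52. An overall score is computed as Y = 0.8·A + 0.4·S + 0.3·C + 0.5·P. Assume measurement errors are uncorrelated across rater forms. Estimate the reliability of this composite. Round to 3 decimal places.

0.876

Var(Y) = 0.8²·2.1² + 0.4²·10.2² + 0.3²·3.4² + 0.5²·7.8² + 2·[0.32·2.1·10.2·0.10 + 0.24·2.1·3.4·0.45 + 0.4·2.1·7.8·0.33 + 0.12·10.2·3.4·0.48 + 0.2·10.2·7.8·0.38 + 0.15·3.4·7.8·0.52] = 35.7192 + 27.4628 = 63.182.
Because errors are independent across components, Cov(Tᵢ,Tⱼ) = Cov(Xᵢ,Xⱼ); the off-diagonal part of the true-score variance is the same as above.
True-score variance = [0.8²·2.1²·0.58 + 0.4²·10.2²·0.95 + 0.3²·3.4²·0.65 + 0.5²·7.8²·0.64] + 27.4628 = 27.8617 + 27.4628 = 55.3245.
Reliability = 55.3245 / 63.182 = 0.876.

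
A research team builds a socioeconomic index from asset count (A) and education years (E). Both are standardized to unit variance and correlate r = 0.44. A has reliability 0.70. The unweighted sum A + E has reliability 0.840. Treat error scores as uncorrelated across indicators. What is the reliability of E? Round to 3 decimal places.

0.839

Var(A+E) = 2 + 2·0.44 = 2.880.
True-score variance = ρ_A + ρ_E + 2·0.44, so 0.840 = (0.70 + ρ_E + 0.88) / 2.880.
ρ_E = 0.840·2.880 − 0.70 − 0.88 = 0.839.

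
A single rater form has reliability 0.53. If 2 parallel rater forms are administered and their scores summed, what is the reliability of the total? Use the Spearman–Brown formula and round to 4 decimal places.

ρ_k = kρ / (1 + (k−1)ρ) = 2·0.53 / (1 + 1·0.53) = 1.060 / 1.530 = 0.6928.

0.6928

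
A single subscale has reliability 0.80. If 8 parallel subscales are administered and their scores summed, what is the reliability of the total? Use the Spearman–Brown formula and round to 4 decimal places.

ρ_k = kρ / (1 + (k−1)ρ) = 8·0.80 / (1 + 7·0.80) = 6.400 / 6.600 = 0.9697.

0.9697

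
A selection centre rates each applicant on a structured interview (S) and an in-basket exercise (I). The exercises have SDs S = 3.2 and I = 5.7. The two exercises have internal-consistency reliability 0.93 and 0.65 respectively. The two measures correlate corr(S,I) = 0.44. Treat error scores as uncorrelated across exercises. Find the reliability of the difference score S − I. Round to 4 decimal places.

0.5469

Var(S−I) = 3.2² + 5.7² − 2·3.2·5.7·0.44 = 42.73 − 16.0512 = 26.6788.
With uncorrelated errors the cross-covariances are all true-score covariance, so they carry over unchanged; only the diagonal terms shrink to ρᵢσᵢ².
True-score variance = [3.2²·0.93 + 5.7²·0.65] − 16.0512 = 30.6417 − 16.0512 = 14.5905.
Reliability = 14.5905 / 26.6788 = 0.5469.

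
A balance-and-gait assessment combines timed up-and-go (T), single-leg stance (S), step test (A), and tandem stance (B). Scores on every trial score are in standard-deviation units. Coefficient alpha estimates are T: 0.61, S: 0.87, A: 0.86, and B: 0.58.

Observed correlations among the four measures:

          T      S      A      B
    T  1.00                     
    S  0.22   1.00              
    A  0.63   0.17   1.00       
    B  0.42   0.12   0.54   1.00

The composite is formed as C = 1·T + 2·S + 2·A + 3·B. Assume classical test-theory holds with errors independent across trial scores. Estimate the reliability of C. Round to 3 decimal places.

Var(C) = 1 + 2² + 2² + 3² + 2·[2·0.22 + 2·0.63 + 3·0.42 + 4·0.17 + 6·0.12 + 6·0.54] = 18 + 15.2 = 33.2.
Because errors are independent across components, Cov(Tᵢ,Tⱼ) = Cov(Xᵢ,Xⱼ); the off-diagonal part of the true-score variance is the same as above.
True-score variance = [0.61 + 2²·0.87 + 2²·0.86 + 3²·0.58] + 15.2 = 12.75 + 15.2 = 27.95.
Reliability = 27.95 / 33.2 = 0.842.

0.842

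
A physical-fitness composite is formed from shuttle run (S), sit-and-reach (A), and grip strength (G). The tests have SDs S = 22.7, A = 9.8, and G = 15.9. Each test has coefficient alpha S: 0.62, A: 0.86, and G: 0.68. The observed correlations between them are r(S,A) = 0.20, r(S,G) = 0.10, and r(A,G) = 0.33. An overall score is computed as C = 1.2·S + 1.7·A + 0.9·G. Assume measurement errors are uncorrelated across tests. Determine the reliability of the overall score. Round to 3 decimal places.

Var(C) = 1.2²·22.7² + 1.7²·9.8² + 0.9²·15.9² + 2·[2.04·22.7·9.8·0.20 + 1.08·22.7·15.9·0.10 + 1.53·9.8·15.9·0.33] = 1224.35 + 416.835 = 1641.18.
Because errors are independent across components, Cov(Tᵢ,Tⱼ) = Cov(Xᵢ,Xⱼ); the off-diagonal part of the true-score variance is the same as above.
True-score variance = [1.2²·22.7²·0.62 + 1.7²·9.8²·0.86 + 0.9²·15.9²·0.68] + 416.835 = 837.996 + 416.835 = 1254.83.
Reliability = 1254.83 / 1641.18 = 0.765.

0.765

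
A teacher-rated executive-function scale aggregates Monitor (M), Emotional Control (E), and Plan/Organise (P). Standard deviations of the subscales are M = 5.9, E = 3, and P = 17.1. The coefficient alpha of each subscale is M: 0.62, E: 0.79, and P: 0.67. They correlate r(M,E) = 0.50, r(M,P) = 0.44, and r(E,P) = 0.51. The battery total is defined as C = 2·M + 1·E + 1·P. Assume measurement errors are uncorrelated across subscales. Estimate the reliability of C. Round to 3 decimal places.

Var(C) = 2²·5.9² + 3² + 17.1² + 2·[2·5.9·3·0.50 + 2·5.9·17.1·0.44 + 3·17.1·0.51] = 440.65 + 265.292 = 705.942.
With uncorrelated errors the cross-covariances are all true-score covariance, so they carry over unchanged; only the diagonal terms shrink to ρᵢσᵢ².
True-score variance = [2²·5.9²·0.62 + 3²·0.79 + 17.1²·0.67] + 265.292 = 289.354 + 265.292 = 554.646.
Reliability = 554.646 / 705.942 = 0.786.

0.786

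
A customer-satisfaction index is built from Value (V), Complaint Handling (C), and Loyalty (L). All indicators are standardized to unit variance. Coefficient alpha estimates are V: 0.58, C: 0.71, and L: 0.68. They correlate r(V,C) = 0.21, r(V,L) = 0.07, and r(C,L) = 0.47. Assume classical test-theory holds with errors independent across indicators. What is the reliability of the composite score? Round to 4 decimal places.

Var(V+C+L) = 3 + 2·[0.21 + 0.07 + 0.47] = 3 + 1.5 = 4.5.
Because errors are independent across components, Cov(Tᵢ,Tⱼ) = Cov(Xᵢ,Xⱼ); the off-diagonal part of the true-score variance is the same as above.
True-score variance = [0.58 + 0.71 + 0.68] + 1.5 = 1.97 + 1.5 = 3.47.
Reliability = 3.47 / 4.5 = 0.7711.

0.7711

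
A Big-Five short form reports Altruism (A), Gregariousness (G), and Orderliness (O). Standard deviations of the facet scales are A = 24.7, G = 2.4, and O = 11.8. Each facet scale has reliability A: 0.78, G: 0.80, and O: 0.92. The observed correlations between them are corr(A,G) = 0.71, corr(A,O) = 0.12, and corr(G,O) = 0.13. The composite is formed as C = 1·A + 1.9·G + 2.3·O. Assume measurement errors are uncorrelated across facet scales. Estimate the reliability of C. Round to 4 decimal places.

0.8853

Var(C) = 24.7² + 1.9²·2.4² + 2.3²·11.8² + 2·[1.9·24.7·2.4·0.71 + 2.3·24.7·11.8·0.12 + 4.37·2.4·11.8·0.13] = 1367.46 + 353.001 = 1720.46.
Because errors are independent across components, Cov(Tᵢ,Tⱼ) = Cov(Xᵢ,Xⱼ); the off-diagonal part of the true-score variance is the same as above.
True-score variance = [24.7²·0.78 + 1.9²·2.4²·0.80 + 2.3²·11.8²·0.92] + 353.001 = 1170.16 + 353.001 = 1523.16.
Reliability = 1523.16 / 1720.46 = 0.8853.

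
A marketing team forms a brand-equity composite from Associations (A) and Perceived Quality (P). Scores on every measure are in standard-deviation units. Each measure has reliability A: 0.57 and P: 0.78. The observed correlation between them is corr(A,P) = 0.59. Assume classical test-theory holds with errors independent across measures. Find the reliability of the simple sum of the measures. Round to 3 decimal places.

Var(A+P) = 2 + 2·[0.59] = 2 + 1.18 = 3.18.
Because errors are independent across components, Cov(Tᵢ,Tⱼ) = Cov(Xᵢ,Xⱼ); the off-diagonal part of the true-score variance is the same as above.
True-score variance = [0.57 + 0.78] + 1.18 = 1.35 + 1.18 = 2.53.
Reliability = 2.53 / 3.18 = 0.796.

0.796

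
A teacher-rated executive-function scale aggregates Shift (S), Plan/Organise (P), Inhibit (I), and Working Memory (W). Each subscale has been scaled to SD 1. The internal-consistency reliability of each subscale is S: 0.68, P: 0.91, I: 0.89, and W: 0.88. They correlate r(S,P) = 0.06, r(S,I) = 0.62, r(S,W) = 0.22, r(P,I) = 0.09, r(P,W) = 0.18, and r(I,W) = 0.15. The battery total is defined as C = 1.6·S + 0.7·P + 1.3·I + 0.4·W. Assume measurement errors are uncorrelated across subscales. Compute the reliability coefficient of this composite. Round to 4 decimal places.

0.8715

Var(C) = 1.6² + 0.7² + 1.3² + 0.4² + 2·[1.12·0.06 + 2.08·0.62 + 0.64·0.22 + 0.91·0.09 + 0.28·0.18 + 0.52·0.15] = 4.9 + 3.4158 = 8.3158.
With uncorrelated errors the cross-covariances are all true-score covariance, so they carry over unchanged; only the diagonal terms shrink to ρᵢσᵢ².
True-score variance = [1.6²·0.68 + 0.7²·0.91 + 1.3²·0.89 + 0.4²·0.88] + 3.4158 = 3.8316 + 3.4158 = 7.2474.
Reliability = 7.2474 / 8.3158 = 0.8715.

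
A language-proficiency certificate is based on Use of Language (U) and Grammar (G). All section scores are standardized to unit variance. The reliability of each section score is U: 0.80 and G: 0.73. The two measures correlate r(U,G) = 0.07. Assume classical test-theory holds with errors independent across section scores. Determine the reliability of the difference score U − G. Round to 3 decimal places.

Var(U−G) = 1 + 1 − 2·0.07 = 2 − 0.14 = 1.86.
Because errors are independent across components, Cov(Tᵢ,Tⱼ) = Cov(Xᵢ,Xⱼ); the off-diagonal part of the true-score variance is the same as above.
True-score variance = [0.80 + 0.73] − 0.14 = 1.53 − 0.14 = 1.39.
Reliability = 1.39 / 1.86 = 0.747.

0.747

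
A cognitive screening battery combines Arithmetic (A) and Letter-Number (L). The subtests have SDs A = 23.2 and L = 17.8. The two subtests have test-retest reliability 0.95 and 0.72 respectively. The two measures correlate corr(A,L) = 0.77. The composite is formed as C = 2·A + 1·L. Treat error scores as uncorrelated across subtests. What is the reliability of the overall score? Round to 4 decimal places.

0.9475

Var(C) = 2²·23.2² + 17.8² + 2·[2·23.2·17.8·0.77] = 2469.8 + 1271.92 = 3741.72.
With uncorrelated errors the cross-covariances are all true-score covariance, so they carry over unchanged; only the diagonal terms shrink to ρᵢσᵢ².
True-score variance = [2²·23.2²·0.95 + 17.8²·0.72] + 1271.92 = 2273.44 + 1271.92 = 3545.35.
Reliability = 3545.35 / 3741.72 = 0.9475.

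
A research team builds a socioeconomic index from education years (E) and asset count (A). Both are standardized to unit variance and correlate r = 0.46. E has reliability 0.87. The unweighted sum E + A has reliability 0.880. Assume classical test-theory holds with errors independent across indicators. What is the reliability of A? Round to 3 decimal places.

Var(E+A) = 2 + 2·0.46 = 2.920.
True-score variance = ρ_E + ρ_A + 2·0.46, so 0.880 = (0.87 + ρ_A + 0.92) / 2.920.
ρ_A = 0.880·2.920 − 0.87 − 0.92 = 0.780.

0.780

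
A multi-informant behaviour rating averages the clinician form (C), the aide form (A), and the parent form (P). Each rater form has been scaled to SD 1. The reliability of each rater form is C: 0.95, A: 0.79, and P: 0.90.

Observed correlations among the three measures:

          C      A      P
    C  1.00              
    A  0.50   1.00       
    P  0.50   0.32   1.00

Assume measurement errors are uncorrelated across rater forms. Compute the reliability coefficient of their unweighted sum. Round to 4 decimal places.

0.9362

Var(C+A+P) = 3 + 2·[0.50 + 0.50 + 0.32] = 3 + 2.64 = 5.64.
With uncorrelated errors the cross-covariances are all true-score covariance, so they carry over unchanged; only the diagonal terms shrink to ρᵢσᵢ².
True-score variance = [0.95 + 0.79 + 0.90] + 2.64 = 2.64 + 2.64 = 5.28.
Reliability = 5.28 / 5.64 = 0.9362.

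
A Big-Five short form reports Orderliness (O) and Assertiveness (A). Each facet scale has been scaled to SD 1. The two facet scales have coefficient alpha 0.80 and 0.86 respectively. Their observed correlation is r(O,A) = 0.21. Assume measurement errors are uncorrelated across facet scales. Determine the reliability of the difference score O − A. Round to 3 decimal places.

Var(O−A) = 1 + 1 − 2·0.21 = 2 − 0.42 = 1.58.
Under uncorrelated errors the observed covariances equal the true-score covariances, so only the own-variance terms attenuate.
True-score variance = [0.80 + 0.86] − 0.42 = 1.66 − 0.42 = 1.24.
Reliability = 1.24 / 1.58 = 0.785.

0.785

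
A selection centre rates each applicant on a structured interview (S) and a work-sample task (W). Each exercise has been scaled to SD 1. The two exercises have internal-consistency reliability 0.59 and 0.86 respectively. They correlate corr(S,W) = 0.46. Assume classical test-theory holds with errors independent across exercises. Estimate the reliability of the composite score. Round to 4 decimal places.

0.8116

Var(S+W) = 2 + 2·[0.46] = 2 + 0.92 = 2.92.
Because errors are independent across components, Cov(Tᵢ,Tⱼ) = Cov(Xᵢ,Xⱼ); the off-diagonal part of the true-score variance is the same as above.
True-score variance = [0.59 + 0.86] + 0.92 = 1.45 + 0.92 = 2.37.
Reliability = 2.37 / 2.92 = 0.8116.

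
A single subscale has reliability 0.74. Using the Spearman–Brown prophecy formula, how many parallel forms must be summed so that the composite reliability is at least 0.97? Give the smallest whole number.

k ≥ ρ*(1−ρ₁)/(ρ₁(1−ρ*)) = 0.97·0.26 / (0.74·0.03) = 11.360.
Smallest integer k = 12.

12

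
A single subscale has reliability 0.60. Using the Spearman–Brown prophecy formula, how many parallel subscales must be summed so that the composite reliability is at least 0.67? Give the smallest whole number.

k ≥ ρ*(1−ρ₁)/(ρ₁(1−ρ*)) = 0.67·0.40 / (0.60·0.33) = 1.354.
Smallest integer k = 2.

2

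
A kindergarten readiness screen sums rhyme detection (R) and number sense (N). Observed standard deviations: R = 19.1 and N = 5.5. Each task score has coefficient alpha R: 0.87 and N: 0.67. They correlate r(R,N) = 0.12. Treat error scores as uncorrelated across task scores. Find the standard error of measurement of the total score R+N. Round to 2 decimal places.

Var(total) = 395.06 + 25.212 = 420.272.
True-score variance = 337.652 + 25.212 = 362.864, so reliability = 0.8634.
Error variance = 420.272 − 362.864 = 57.4078; SEM = √57.4078 = 7.58.

7.58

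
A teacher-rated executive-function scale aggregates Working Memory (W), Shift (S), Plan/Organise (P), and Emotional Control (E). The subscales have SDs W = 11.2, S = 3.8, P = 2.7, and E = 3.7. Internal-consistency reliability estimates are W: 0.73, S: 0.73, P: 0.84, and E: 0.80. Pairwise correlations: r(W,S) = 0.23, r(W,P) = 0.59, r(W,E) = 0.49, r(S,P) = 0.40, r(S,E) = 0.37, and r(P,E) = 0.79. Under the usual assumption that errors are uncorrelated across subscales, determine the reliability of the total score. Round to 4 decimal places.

Var(W+S+P+E) = 11.2² + 3.8² + 2.7² + 3.7² + 2·[11.2·3.8·0.23 + 11.2·2.7·0.59 + 11.2·3.7·0.49 + 3.8·2.7·0.40 + 3.8·3.7·0.37 + 2.7·3.7·0.79] = 160.86 + 130.269 = 291.129.
Under uncorrelated errors the observed covariances equal the true-score covariances, so only the own-variance terms attenuate.
True-score variance = [11.2²·0.73 + 3.8²·0.73 + 2.7²·0.84 + 3.7²·0.80] + 130.269 = 119.188 + 130.269 = 249.457.
Reliability = 249.457 / 291.129 = 0.8569.

0.8569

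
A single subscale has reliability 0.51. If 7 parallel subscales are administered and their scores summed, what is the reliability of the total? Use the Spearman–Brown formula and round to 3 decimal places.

0.879

ρ_k = kρ / (1 + (k−1)ρ) = 7·0.51 / (1 + 6·0.51) = 3.570 / 4.060 = 0.879.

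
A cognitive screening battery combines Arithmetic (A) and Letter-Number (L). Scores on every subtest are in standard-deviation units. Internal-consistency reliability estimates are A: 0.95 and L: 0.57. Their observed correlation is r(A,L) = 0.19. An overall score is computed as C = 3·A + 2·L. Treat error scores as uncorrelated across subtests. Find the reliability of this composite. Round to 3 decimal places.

Var(C) = 3² + 2² + 2·[6·0.19] = 13 + 2.28 = 15.28.
With uncorrelated errors the cross-covariances are all true-score covariance, so they carry over unchanged; only the diagonal terms shrink to ρᵢσᵢ².
True-score variance = [3²·0.95 + 2²·0.57] + 2.28 = 10.83 + 2.28 = 13.11.
Reliability = 13.11 / 15.28 = 0.858.

0.858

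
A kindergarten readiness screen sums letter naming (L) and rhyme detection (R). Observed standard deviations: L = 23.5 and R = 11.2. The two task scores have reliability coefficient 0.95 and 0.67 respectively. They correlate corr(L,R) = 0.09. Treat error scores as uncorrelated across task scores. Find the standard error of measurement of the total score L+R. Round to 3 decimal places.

8.307

Var(total) = 677.69 + 47.376 = 725.066.
True-score variance = 608.682 + 47.376 = 656.058, so reliability = 0.9048.
Error variance = 725.066 − 656.058 = 69.0077; SEM = √69.0077 = 8.307.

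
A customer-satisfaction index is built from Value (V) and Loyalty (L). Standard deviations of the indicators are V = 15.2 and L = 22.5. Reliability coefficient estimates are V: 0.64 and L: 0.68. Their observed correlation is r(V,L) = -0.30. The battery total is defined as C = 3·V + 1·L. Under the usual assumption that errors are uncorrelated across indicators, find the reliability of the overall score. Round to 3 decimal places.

Var(C) = 3²·15.2² + 22.5² + 2·[3·15.2·22.5·(-0.30)] = 2585.61 − 615.6 = 1970.01.
Under uncorrelated errors the observed covariances equal the true-score covariances, so only the own-variance terms attenuate.
True-score variance = [3²·15.2²·0.64 + 22.5²·0.68] − 615.6 = 1675.04 − 615.6 = 1059.44.
Reliability = 1059.44 / 1970.01 = 0.538.

0.538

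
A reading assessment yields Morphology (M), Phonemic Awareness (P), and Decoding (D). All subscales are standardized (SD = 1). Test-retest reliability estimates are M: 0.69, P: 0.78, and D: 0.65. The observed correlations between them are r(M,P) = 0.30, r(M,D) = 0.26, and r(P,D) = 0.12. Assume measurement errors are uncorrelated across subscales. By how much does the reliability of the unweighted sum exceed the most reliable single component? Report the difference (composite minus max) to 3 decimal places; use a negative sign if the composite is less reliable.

Var(sum) = 3 + 1.36 = 4.36; true-score variance = 2.12 + 1.36 = 3.48; composite reliability = 0.7982.
Max component reliability = 0.7800.
Difference = 0.7982 − 0.7800 = 0.018.

0.018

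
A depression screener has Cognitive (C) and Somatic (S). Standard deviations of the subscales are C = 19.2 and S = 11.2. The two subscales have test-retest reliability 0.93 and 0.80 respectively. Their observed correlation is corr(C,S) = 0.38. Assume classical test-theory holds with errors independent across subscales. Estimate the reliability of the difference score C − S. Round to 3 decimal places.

0.846

Var(C−S) = 19.2² + 11.2² − 2·19.2·11.2·0.38 = 494.08 − 163.43 = 330.65.
Because errors are independent across components, Cov(Tᵢ,Tⱼ) = Cov(Xᵢ,Xⱼ); the off-diagonal part of the true-score variance is the same as above.
True-score variance = [19.2²·0.93 + 11.2²·0.80] − 163.43 = 443.187 − 163.43 = 279.757.
Reliability = 279.757 / 330.65 = 0.846.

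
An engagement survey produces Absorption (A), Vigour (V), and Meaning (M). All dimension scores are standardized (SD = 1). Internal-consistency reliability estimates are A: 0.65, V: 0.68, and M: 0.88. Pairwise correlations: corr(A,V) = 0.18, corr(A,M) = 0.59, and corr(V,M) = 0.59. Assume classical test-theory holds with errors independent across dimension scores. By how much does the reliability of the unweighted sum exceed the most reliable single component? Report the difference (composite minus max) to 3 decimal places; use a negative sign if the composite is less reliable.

-0.018

Var(sum) = 3 + 2.72 = 5.72; true-score variance = 2.21 + 2.72 = 4.93; composite reliability = 0.8619.
Max component reliability = 0.8800.
Difference = 0.8619 − 0.8800 = -0.018.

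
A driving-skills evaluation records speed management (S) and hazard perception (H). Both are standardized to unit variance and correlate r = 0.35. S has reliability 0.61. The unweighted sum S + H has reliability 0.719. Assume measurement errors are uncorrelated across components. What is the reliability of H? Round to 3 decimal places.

Var(S+H) = 2 + 2·0.35 = 2.700.
True-score variance = ρ_S + ρ_H + 2·0.35, so 0.719 = (0.61 + ρ_H + 0.70) / 2.700.
ρ_H = 0.719·2.700 − 0.61 − 0.70 = 0.631.

0.631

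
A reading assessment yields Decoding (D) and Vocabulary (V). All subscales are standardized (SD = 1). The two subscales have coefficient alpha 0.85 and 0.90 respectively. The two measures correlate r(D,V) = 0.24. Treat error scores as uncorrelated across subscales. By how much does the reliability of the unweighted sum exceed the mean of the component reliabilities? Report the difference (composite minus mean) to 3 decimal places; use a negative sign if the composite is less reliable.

Var(sum) = 2 + 0.48 = 2.48; true-score variance = 1.75 + 0.48 = 2.23; composite reliability = 0.8992.
Mean component reliability = 0.8750.
Difference = 0.8992 − 0.8750 = 0.024.

0.024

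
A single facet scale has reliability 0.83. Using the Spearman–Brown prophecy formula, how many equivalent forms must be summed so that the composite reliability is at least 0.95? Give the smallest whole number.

4

k ≥ ρ*(1−ρ₁)/(ρ₁(1−ρ*)) = 0.95·0.17 / (0.83·0.05) = 3.892.
Smallest integer k = 4.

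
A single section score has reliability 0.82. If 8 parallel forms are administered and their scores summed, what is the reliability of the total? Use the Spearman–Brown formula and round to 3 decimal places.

ρ_k = kρ / (1 + (k−1)ρ) = 8·0.82 / (1 + 7·0.82) = 6.560 / 6.740 = 0.973.

0.973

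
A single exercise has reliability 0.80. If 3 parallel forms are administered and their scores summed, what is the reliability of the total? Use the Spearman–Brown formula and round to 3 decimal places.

ρ_k = kρ / (1 + (k−1)ρ) = 3·0.80 / (1 + 2·0.80) = 2.400 / 2.600 = 0.923.

0.923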